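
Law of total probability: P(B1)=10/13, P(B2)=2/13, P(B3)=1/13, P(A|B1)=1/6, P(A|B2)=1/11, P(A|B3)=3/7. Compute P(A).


P(A) = P(A|B1)P(B1) + P(A|B2)P(B2) + P(A|B3)P(B3)
= 1/6*10/13 + 1/11*2/13 + 3/7*1/13
= 5/39 + 2/143 + 3/91 = 526/3003

526/3003


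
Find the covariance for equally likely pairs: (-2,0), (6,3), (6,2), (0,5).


E[X]=5/2, E[Y]=5/2, E[XY]=15/2
Cov(X,Y) = E[XY] - E[X]E[Y] = 15/2 - 5/2*5/2 = 5/4

5/4


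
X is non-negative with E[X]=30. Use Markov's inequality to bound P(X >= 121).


Markov: P(X >= a) <= E[X]/a
P(X >= 121) <= 30/121

30/121


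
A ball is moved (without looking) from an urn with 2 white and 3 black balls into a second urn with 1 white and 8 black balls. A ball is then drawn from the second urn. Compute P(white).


P(transfer white) = 2/5; P(transfer black) = 3/5
If white transferred: Urn II has 2 white of 10, so P(white|white moved) = 1/5
If black transferred: Urn II has 1 white of 10, so P(white|black moved) = 1/10
By total probability: P(white) = 2/5*1/5 + 3/5*1/10 = 7/50

7/50


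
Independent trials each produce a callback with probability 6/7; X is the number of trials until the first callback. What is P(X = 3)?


P(X=3) = (1-p)^2 * p = (1/7)^2 * 6/7
= 1/49 * 6/7 = 6/343

6/343


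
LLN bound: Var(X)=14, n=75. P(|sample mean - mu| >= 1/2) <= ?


Var(Xbar) = Var(X)/n = 14/75
Chebyshev: P(|Xbar-mu| >= 1/2) <= Var(Xbar)/(1/2)^2 = (14/75)/(1/4) = 56/75

56/75


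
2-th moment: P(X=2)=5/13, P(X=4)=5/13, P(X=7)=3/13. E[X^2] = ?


E[X^2] = sum(x^2 * P(x))
= 4*5/13 + 16*5/13 + 49*3/13
= 19

19


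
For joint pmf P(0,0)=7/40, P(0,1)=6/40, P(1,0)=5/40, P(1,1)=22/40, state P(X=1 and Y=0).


Read from table: P(X=1, Y=0) = 5/40 = 1/8

1/8


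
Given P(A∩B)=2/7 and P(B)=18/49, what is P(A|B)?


P(A|B) = P(A∩B)/P(B) = (28/98)/(36/98) = 28/36 = 7/9

7/9


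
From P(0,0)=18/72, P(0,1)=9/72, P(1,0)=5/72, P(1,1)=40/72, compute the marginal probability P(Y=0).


P(Y=0) = P(0,0)+P(1,0) = 18/72 + 5/72 = 23/72

23/72


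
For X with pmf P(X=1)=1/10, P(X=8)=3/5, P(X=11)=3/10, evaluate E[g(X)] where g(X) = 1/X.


E[1/X] = sum(g(x)*P(x))
= 1*1/10 + 1/8*3/5 + 1/11*3/10
= 89/440

89/440


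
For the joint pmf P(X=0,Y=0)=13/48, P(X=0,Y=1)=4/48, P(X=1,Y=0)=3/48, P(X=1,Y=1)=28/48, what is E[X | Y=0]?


P(Y=0) = 16/48
E[X|Y=0] = (0*13 + 1*3)/16 = 3/16

3/16


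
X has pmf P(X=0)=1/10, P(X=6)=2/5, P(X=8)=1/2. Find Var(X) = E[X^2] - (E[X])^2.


E[X] = 32/5, E[X^2] = 232/5
Var(X) = E[X^2] - (E[X])^2 = 232/5 - (32/5)^2 = 136/25

136/25


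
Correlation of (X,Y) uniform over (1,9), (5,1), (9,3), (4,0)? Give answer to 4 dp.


Cov(X,Y) = -5.1875, Var(X) = 8.1875, Var(Y) = 12.1875
rho = Cov/(sqrt(VarX)*sqrt(VarY)) = -0.5193

-0.5193


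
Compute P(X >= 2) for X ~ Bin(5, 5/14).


P(X>=2) = P(X=2) + P(X=3) + P(X=4) + P(X=5)
= 91125/268912 + 50625/268912 + 28125/537824 + 3125/537824
= 157375/268912

157375/268912


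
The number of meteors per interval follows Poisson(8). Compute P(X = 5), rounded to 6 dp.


P(X=5) = e^(-8) * 8^5 / 5!
≈ 0.0003354626279 * 32768 / 120
≈ 0.091604

0.091604


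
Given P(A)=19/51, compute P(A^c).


P(A') = 1 - P(A) = 1 - 19/51 = 32/51

32/51


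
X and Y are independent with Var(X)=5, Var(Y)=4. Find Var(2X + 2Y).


Independence => Cov(X,Y)=0
Var(2X + 2Y) = 2^2*Var(X) + 2^2*Var(Y)
= 4*5 + 4*4 = 36

36


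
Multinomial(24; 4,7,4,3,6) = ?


24! = 620448401733239439360000
Denominator: 4!=24 * 7!=5040 * 4!=24 * 3!=6 * 6!=720
Coefficient = 620448401733239439360000 / 12541132800 = 49473074851200

49473074851200


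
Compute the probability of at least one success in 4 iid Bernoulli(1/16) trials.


P(at least one) = 1 - P(none)
P(none) = (1 - 1/16)^4 = (15/16)^4 = 50625/65536
P(at least one) = 1 - 50625/65536 = 14911/65536

14911/65536


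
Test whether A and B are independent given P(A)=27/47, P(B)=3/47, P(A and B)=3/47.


P(A)*P(B) = 27/47*3/47 = 81/2209
P(A∩B) = 3/47 != 81/2209, so not independent

No, A and B are not independent


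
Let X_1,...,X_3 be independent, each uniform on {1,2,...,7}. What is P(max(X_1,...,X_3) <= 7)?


P(max <= 7) = P(all X_i <= 7) = (P(X_1 <= 7))^3
= (7/7)^3 = 1^3 = 1

1


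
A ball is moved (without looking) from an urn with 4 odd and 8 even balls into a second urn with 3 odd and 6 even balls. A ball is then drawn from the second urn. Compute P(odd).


P(transfer odd) = 4/12 = 1/3; P(transfer even) = 2/3
If odd transferred: Urn II has 4 odd of 10, so P(odd|odd moved) = 2/5
If even transferred: Urn II has 3 odd of 10, so P(odd|even moved) = 3/10
By total probability: P(odd) = 1/3*2/5 + 2/3*3/10 = 1/3

1/3


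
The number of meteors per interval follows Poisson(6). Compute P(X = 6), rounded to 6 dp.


P(X=6) = e^(-6) * 6^6 / 6!
≈ 0.002478752177 * 46656 / 720
≈ 0.160623

0.160623


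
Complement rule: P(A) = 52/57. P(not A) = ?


P(A') = 1 - P(A) = 1 - 52/57 = 5/57

5/57


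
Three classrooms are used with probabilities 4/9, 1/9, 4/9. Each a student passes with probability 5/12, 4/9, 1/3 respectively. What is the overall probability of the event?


P(A) = P(A|B1)P(B1) + P(A|B2)P(B2) + P(A|B3)P(B3)
= 5/12*4/9 + 4/9*1/9 + 1/3*4/9
= 5/27 + 4/81 + 4/27 = 31/81

31/81


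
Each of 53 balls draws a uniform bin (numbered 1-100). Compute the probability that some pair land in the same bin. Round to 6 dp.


P(all different) = prod((100-i)/100 for i=0..52) = 0.000000
P(at least one match) = 1 - 0.000000 = 1.000000

1.000000


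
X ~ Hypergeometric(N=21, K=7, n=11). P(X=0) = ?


P(X=0) = C(7,0)*C(14,11) / C(21,11)
= 1*364 / 352716
= 364/352716 = 1/969

1/969


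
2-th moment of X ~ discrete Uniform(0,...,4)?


E[X^2] = (1/5) * sum(x^2 for x=0..4)
= 30/5 = 6

6


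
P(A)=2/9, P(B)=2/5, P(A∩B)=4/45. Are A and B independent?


P(A)*P(B) = 2/9*2/5 = 4/45
P(A∩B) = 4/45, which equals P(A)P(B), so independent

Yes, A and B are independent


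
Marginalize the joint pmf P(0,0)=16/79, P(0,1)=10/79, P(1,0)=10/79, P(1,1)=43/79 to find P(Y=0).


P(Y=0) = P(0,0)+P(1,0) = 16/79 + 10/79 = 26/79

26/79


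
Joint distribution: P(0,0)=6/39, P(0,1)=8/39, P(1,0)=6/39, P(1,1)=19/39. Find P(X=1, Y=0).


Read from table: P(X=1, Y=0) = 6/39 = 2/13

2/13


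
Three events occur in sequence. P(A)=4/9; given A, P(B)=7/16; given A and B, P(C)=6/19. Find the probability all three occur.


P(A∩B∩C) = P(A) * P(B|A) * P(C|A∩B)
= 4/9 * 7/16 * 6/19
= 7/36 * 6/19 = 7/114

7/114


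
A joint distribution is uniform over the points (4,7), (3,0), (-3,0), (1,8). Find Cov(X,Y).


E[X]=5/4, E[Y]=15/4, E[XY]=9
Cov(X,Y) = E[XY] - E[X]E[Y] = 9 - 5/4*15/4 = 69/16

69/16


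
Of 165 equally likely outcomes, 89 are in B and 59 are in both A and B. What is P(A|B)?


P(A|B) = P(A∩B)/P(B) = (59/165)/(89/165) = 59/89

59/89


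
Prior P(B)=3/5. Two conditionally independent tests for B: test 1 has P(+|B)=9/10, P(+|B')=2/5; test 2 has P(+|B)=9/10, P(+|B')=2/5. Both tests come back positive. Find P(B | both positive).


After test 1: P(+) = 9/10*3/5 + 2/5*2/5 = 7/10
P(B|+) = (27/50)/(7/10) = 27/35
After test 2 (use post1 as new prior): P(+) = 9/10*27/35 + 2/5*8/35 = 11/14
P(B|+,+) = (243/350)/(11/14) = 243/275

243/275


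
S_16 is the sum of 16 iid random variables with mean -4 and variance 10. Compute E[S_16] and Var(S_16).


E[S_n] = n*mu = 16*-4 = -64
Var(S_n) = n*sigma^2 = 16*10 = 160

E[S_16]=-64, Var(S_16)=160


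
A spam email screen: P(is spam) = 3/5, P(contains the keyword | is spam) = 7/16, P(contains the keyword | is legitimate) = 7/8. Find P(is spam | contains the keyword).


P(A) = P(A|B)P(B) + P(A|B')P(B') = 7/16*3/5 + 7/8*2/5 = 49/80
P(B|A) = P(A|B)P(B)/P(A) = (21/80)/(49/80) = 3/7

3/7


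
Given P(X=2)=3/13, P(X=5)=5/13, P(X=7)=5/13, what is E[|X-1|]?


E[|X-1|] = sum(g(x)*P(x))
= 1*3/13 + 4*5/13 + 6*5/13
= 53/13

53/13


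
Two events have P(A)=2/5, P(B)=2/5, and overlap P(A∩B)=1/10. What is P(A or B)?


P(A∪B) = P(A) + P(B) - P(A∩B)
= 2/5 + 2/5 - 1/10 = 7/10

7/10


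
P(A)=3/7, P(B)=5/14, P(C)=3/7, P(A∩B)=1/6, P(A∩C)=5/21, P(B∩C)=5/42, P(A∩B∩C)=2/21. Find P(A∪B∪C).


P(A∪B∪C) = P(A)+P(B)+P(C) - P(AB)-P(AC)-P(BC) + P(ABC)
= 3/7+5/14+3/7 - 1/6-5/21-5/42 + 2/21
= 11/14

11/14


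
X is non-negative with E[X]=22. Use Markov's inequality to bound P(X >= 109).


Markov: P(X >= a) <= E[X]/a
P(X >= 109) <= 22/109

22/109


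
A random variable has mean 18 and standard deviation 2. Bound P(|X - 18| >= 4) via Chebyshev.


k = 4/2 = 2
Chebyshev: P(|X-mu| >= k*sigma) <= 1/k^2 = 1/2^2 = 1/4

1/4


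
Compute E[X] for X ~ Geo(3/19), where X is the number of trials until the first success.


For geometric (trials until first success), E[X] = 1/p = 1/(3/19) = 19/3

19/3


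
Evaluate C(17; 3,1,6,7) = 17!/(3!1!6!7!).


17! = 355687428096000
Denominator: 3!=6 * 1!=1 * 6!=720 * 7!=5040
Coefficient = 355687428096000 / 21772800 = 16336320

16336320


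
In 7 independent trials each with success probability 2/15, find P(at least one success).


P(at least one) = 1 - P(none)
P(none) = (1 - 2/15)^7 = (13/15)^7 = 62748517/170859375
P(at least one) = 1 - 62748517/170859375 = 108110858/170859375

108110858/170859375


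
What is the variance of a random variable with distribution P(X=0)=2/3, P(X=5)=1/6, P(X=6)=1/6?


E[X] = 11/6, E[X^2] = 61/6
Var(X) = E[X^2] - (E[X])^2 = 61/6 - (11/6)^2 = 245/36

245/36


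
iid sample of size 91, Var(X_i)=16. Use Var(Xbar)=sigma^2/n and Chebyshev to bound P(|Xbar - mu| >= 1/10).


Var(Xbar) = Var(X)/n = 16/91
Chebyshev: P(|Xbar-mu| >= 1/10) <= Var(Xbar)/(1/10)^2 = (16/91)/(1/100) = 1600/91
Bound exceeds 1, so trivial bound: 1

1


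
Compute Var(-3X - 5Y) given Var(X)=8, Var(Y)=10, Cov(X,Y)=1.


Var(-3X - 5Y) = (-3)^2*Var(X) + (-5)^2*Var(Y) + 2*(-3)*(-5)*Cov(X,Y)
= 9*8 + 25*10 + 30*1
= 72 + 250 + 30 = 352

352


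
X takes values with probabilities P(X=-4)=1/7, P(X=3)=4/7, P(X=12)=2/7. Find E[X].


E[X] = sum(x * P(x))
= -4*1/7 + 3*4/7 + 12*2/7
= 32/7

32/7


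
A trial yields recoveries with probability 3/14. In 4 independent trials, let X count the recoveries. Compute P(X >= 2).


P(X>=2) = P(X=2) + P(X=3) + P(X=4)
= 3267/19208 + 297/9604 + 81/38416
= 7803/38416

7803/38416


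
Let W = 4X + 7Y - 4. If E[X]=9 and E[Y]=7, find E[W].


E[4X + 7Y - 4] = 4*E[X] + 7*E[Y] - 4
= (4)*(9) + (7)*(7) + (-4)
= 36 + 49 - 4 = 81

81


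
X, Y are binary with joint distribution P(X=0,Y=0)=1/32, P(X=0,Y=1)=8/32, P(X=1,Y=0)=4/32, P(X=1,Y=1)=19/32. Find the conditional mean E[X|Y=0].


P(Y=0) = 5/32
E[X|Y=0] = (0*1 + 1*4)/5 = 4/5

4/5


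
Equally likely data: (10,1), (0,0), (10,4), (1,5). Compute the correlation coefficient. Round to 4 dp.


Cov(X,Y) = 0.6250, Var(X) = 22.6875, Var(Y) = 4.2500
rho = Cov/(sqrt(VarX)*sqrt(VarY)) = 0.0636

0.0636


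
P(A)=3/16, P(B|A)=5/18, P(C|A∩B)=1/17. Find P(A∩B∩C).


P(A∩B∩C) = P(A) * P(B|A) * P(C|A∩B)
= 3/16 * 5/18 * 1/17
= 5/96 * 1/17 = 5/1632

5/1632


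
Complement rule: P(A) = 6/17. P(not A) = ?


P(A') = 1 - P(A) = 1 - 6/17 = 11/17

11/17


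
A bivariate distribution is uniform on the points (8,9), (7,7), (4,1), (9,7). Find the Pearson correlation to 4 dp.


Cov(X,Y) = 5.0000, Var(X) = 3.5000, Var(Y) = 9.0000
rho = Cov/(sqrt(VarX)*sqrt(VarY)) = 0.8909

0.8909


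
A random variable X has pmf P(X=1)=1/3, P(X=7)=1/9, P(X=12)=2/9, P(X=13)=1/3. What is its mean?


E[X] = sum(x * P(x))
= 1*1/3 + 7*1/9 + 12*2/9 + 13*1/3
= 73/9

73/9


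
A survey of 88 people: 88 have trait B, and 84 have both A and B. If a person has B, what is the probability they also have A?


P(A|B) = P(A∩B)/P(B) = (84/88)/(88/88) = 84/88 = 21/22

21/22


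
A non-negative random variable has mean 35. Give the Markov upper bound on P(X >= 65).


Markov: P(X >= a) <= E[X]/a
P(X >= 65) <= 35/65 = 7/13

7/13


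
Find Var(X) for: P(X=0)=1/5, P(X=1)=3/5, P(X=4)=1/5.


E[X] = 7/5, E[X^2] = 19/5
Var(X) = E[X^2] - (E[X])^2 = 19/5 - (7/5)^2 = 46/25

46/25


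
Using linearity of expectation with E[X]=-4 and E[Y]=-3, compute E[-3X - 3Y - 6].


E[-3X - 3Y - 6] = -3*E[X] - 3*E[Y] - 6
= (-3)*(-4) + (-3)*(-3) + (-6)
= 12 + 9 - 6 = 15

15


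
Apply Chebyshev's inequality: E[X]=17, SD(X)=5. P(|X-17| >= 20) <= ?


k = 20/5 = 4
Chebyshev: P(|X-mu| >= k*sigma) <= 1/k^2 = 1/4^2 = 1/16

1/16


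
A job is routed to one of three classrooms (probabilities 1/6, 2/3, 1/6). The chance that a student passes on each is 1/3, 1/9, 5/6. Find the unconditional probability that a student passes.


P(A) = P(A|B1)P(B1) + P(A|B2)P(B2) + P(A|B3)P(B3)
= 1/3*1/6 + 1/9*2/3 + 5/6*1/6
= 1/18 + 2/27 + 5/36 = 29/108

29/108


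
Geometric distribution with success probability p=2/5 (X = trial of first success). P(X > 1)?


P(X > 1) = P(first 1 trials all fail) = (1-p)^1 = (3/5)^1 = 3/5

3/5


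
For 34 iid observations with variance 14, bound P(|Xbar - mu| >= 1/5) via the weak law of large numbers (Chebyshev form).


Var(Xbar) = Var(X)/n = 14/34
Chebyshev: P(|Xbar-mu| >= 1/5) <= Var(Xbar)/(1/5)^2 = (7/17)/(1/25) = 175/17
Bound exceeds 1, so trivial bound: 1

1


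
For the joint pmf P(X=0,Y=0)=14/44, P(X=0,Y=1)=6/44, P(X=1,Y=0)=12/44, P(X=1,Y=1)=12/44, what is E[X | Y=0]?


P(Y=0) = 26/44
E[X|Y=0] = (0*14 + 1*12)/26 = 12/26 = 6/13

6/13


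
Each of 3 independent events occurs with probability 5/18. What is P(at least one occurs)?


P(at least one) = 1 - P(none)
P(none) = (1 - 5/18)^3 = (13/18)^3 = 2197/5832
P(at least one) = 1 - 2197/5832 = 3635/5832

3635/5832


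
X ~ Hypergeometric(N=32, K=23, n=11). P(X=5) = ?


P(X=5) = C(23,5)*C(9,6) / C(32,11)
= 33649*84 / 129024480
= 2826516/129024480 = 10241/467480

10241/467480


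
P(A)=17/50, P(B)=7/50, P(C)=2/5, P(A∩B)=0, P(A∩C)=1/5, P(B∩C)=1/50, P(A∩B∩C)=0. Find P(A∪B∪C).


P(A∪B∪C) = P(A)+P(B)+P(C) - P(AB)-P(AC)-P(BC) + P(ABC)
= 17/50+7/50+2/5 - 0-1/5-1/50 + 0
= 33/50

33/50


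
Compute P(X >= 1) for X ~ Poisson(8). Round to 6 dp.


P(X>=1) = 1 - P(X<=0) = 1 - (e^(-8)*8^0/0!)
≈ 1 - 0.0003354626 = 0.9996645374
≈ 0.999665

0.999665


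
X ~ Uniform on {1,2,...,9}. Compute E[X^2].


E[X^2] = (1/9) * sum(x^2 for x=1..9)
= 285/9 = 95/3

95/3


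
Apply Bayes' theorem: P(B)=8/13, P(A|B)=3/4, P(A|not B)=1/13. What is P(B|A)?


P(A) = P(A|B)P(B) + P(A|B')P(B') = 3/4*8/13 + 1/13*5/13 = 83/169
P(B|A) = P(A|B)P(B)/P(A) = (6/13)/(83/169) = 78/83

78/83


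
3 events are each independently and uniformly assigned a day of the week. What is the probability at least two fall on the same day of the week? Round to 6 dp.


P(all different) = prod((7-i)/7 for i=0..2) = 0.612245
P(at least one match) = 1 - 0.612245 = 0.387755

0.387755


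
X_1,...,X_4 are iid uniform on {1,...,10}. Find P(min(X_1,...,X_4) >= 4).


P(min >= 4) = P(all X_i >= 4) = (P(X_1 >= 4))^4
= (7/10)^4 = 2401/10000

2401/10000


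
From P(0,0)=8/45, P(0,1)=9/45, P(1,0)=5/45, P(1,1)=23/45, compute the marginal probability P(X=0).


P(X=0) = P(0,0)+P(0,1) = 8/45 + 9/45 = 17/45

17/45


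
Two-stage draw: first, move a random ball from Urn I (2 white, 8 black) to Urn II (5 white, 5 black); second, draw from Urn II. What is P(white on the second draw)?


P(transfer white) = 2/10 = 1/5; P(transfer black) = 4/5
If white transferred: Urn II has 6 white of 11, so P(white|white moved) = 6/11
If black transferred: Urn II has 5 white of 11, so P(white|black moved) = 5/11
By total probability: P(white) = 1/5*6/11 + 4/5*5/11 = 26/55

26/55


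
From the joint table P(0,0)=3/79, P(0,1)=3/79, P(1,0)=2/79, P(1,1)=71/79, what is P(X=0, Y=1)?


Read from table: P(X=0, Y=1) = 3/79

3/79


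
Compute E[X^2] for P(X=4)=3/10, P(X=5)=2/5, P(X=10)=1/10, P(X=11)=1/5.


E[X^2] = sum(g(x)*P(x))
= 16*3/10 + 25*2/5 + 100*1/10 + 121*1/5
= 49

49


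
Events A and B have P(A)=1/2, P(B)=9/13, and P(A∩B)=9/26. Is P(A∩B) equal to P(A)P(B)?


P(A)*P(B) = 1/2*9/13 = 9/26
P(A∩B) = 9/26, which equals P(A)P(B), so independent

Yes, A and B are independent


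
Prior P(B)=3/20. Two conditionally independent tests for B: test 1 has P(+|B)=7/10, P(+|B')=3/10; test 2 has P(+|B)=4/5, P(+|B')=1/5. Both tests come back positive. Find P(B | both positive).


After test 1: P(+) = 7/10*3/20 + 3/10*17/20 = 9/25
P(B|+) = (21/200)/(9/25) = 7/24
After test 2 (use post1 as new prior): P(+) = 4/5*7/24 + 1/5*17/24 = 3/8
P(B|+,+) = (7/30)/(3/8) = 28/45

28/45


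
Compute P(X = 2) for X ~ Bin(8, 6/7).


P(X=2) = C(8,2) * p^2 * (1-p)^6
= 28 * 36/49 * 1/117649
= 144/823543

144/823543


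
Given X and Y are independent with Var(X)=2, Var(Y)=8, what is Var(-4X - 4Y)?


Independence => Cov(X,Y)=0
Var(-4X - 4Y) = (-4)^2*Var(X) + (-4)^2*Var(Y)
= 16*2 + 16*8 = 160

160


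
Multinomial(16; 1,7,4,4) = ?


16! = 20922789888000
Denominator: 1!=1 * 7!=5040 * 4!=24 * 4!=24
Coefficient = 20922789888000 / 2903040 = 7207200

7207200


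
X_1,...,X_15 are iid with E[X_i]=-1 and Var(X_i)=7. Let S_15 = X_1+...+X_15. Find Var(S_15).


By independence, Var(S_n) = n*Var(X_1) = 15*7 = 105

105


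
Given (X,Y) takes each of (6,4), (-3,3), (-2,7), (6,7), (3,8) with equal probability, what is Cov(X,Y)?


E[X]=2, E[Y]=29/5, E[XY]=67/5
Cov(X,Y) = E[XY] - E[X]E[Y] = 67/5 - 2*29/5 = 9/5

9/5


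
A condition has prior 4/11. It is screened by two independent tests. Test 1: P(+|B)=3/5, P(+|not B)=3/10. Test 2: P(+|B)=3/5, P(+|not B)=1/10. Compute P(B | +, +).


After test 1: P(+) = 3/5*4/11 + 3/10*7/11 = 9/22
P(B|+) = (12/55)/(9/22) = 8/15
After test 2 (use post1 as new prior): P(+) = 3/5*8/15 + 1/10*7/15 = 11/30
P(B|+,+) = (8/25)/(11/30) = 48/55

48/55


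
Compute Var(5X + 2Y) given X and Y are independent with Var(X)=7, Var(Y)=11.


Independence => Cov(X,Y)=0
Var(5X + 2Y) = 5^2*Var(X) + 2^2*Var(Y)
= 25*7 + 4*11 = 219

219


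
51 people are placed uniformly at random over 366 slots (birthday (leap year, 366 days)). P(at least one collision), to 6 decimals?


P(all different) = prod((366-i)/366 for i=0..50) = 0.025839
P(at least one match) = 1 - 0.025839 = 0.974161

0.974161


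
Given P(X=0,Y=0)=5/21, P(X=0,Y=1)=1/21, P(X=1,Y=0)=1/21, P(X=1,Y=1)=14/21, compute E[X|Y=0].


P(Y=0) = 6/21
E[X|Y=0] = (0*5 + 1*1)/6 = 1/6

1/6


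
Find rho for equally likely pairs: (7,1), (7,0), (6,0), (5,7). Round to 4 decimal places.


Cov(X,Y) = -2.0000, Var(X) = 0.6875, Var(Y) = 8.5000
rho = Cov/(sqrt(VarX)*sqrt(VarY)) = -0.8273

-0.8273


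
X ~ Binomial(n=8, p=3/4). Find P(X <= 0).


P(X<=0) = P(X=0)
= 1/65536
= 1/65536

1/65536


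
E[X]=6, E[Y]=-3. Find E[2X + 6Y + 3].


E[2X + 6Y + 3] = 2*E[X] + 6*E[Y] + 3
= (2)*(6) + (6)*(-3) + (3)
= 12 - 18 + 3 = -3

-3


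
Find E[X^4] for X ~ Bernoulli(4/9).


For Bernoulli: X in {0,1}
E[X^4] = 0^4*(1-4/9) + 1^4*4/9 = 4/9

4/9


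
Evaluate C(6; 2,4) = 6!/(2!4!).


6! = 720
Denominator: 2!=2 * 4!=24
Coefficient = 720 / 48 = 15

15


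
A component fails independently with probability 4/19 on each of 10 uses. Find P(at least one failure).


P(at least one) = 1 - P(none)
P(none) = (1 - 4/19)^10 = (15/19)^10 = 576650390625/6131066257801
P(at least one) = 1 - 576650390625/6131066257801 = 5554415867176/6131066257801

5554415867176/6131066257801


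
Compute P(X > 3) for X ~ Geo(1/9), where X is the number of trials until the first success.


P(X > 3) = P(first 3 trials all fail) = (1-p)^3 = (8/9)^3 = 512/729

512/729


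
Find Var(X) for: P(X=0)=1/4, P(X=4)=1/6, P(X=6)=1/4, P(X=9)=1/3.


E[X] = 31/6, E[X^2] = 116/3
Var(X) = E[X^2] - (E[X])^2 = 116/3 - (31/6)^2 = 431/36

431/36


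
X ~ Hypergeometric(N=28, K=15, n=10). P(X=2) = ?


P(X=2) = C(15,2)*C(13,8) / C(28,10)
= 105*1287 / 13123110
= 135135/13123110 = 9/874

9/874


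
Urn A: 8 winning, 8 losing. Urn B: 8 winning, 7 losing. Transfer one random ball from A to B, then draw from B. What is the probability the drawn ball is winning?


P(transfer winning) = 8/16 = 1/2; P(transfer losing) = 1/2
If winning transferred: Urn II has 9 winning of 16, so P(winning|winning moved) = 9/16
If losing transferred: Urn II has 8 winning of 16, so P(winning|losing moved) = 1/2
By total probability: P(winning) = 1/2*9/16 + 1/2*1/2 = 17/32

17/32


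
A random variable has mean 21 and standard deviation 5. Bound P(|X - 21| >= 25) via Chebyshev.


k = 25/5 = 5
Chebyshev: P(|X-mu| >= k*sigma) <= 1/k^2 = 1/5^2 = 1/25

1/25


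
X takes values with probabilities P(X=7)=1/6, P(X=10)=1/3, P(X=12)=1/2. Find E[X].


E[X] = sum(x * P(x))
= 7*1/6 + 10*1/3 + 12*1/2
= 21/2

21/2


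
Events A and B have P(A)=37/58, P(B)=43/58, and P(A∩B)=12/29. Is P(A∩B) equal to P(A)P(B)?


P(A)*P(B) = 37/58*43/58 = 1591/3364
P(A∩B) = 12/29 != 1591/3364, so not independent

No, A and B are not independent


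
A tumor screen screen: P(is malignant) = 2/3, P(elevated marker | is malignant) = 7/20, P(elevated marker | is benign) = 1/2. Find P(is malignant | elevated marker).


P(A) = P(A|B)P(B) + P(A|B')P(B') = 7/20*2/3 + 1/2*1/3 = 2/5
P(B|A) = P(A|B)P(B)/P(A) = (7/30)/(2/5) = 7/12

7/12


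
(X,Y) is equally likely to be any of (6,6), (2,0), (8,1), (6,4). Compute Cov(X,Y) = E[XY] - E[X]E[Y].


E[X]=11/2, E[Y]=11/4, E[XY]=17
Cov(X,Y) = E[XY] - E[X]E[Y] = 17 - 11/2*11/4 = 15/8

15/8


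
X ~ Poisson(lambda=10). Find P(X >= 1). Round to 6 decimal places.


P(X>=1) = 1 - P(X<=0) = 1 - (e^(-10)*10^0/0!)
≈ 1 - 0.0000453999 = 0.9999546001
≈ 0.999955

0.999955


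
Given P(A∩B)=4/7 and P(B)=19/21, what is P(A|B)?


P(A|B) = P(A∩B)/P(B) = (12/21)/(19/21) = 12/19

12/19


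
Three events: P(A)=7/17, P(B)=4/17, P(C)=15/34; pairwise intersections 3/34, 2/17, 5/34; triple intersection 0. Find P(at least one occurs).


P(A∪B∪C) = P(A)+P(B)+P(C) - P(AB)-P(AC)-P(BC) + P(ABC)
= 7/17+4/17+15/34 - 3/34-2/17-5/34 + 0
= 25/34

25/34


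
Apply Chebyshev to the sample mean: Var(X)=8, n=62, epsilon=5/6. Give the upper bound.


Var(Xbar) = Var(X)/n = 8/62
Chebyshev: P(|Xbar-mu| >= 5/6) <= Var(Xbar)/(5/6)^2 = (4/31)/(25/36) = 144/775

144/775


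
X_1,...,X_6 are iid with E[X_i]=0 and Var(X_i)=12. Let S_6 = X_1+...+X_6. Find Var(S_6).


By independence, Var(S_n) = n*Var(X_1) = 6*12 = 72

72


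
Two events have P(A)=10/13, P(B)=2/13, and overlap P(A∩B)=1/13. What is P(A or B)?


P(A∪B) = P(A) + P(B) - P(A∩B)
= 10/13 + 2/13 - 1/13 = 11/13

11/13


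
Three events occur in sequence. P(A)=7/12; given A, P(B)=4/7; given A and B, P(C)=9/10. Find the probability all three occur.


P(A∩B∩C) = P(A) * P(B|A) * P(C|A∩B)
= 7/12 * 4/7 * 9/10
= 1/3 * 9/10 = 3/10

3/10


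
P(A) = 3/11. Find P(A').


P(A') = 1 - P(A) = 1 - 3/11 = 8/11

8/11


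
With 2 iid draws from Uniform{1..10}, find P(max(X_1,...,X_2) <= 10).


P(max <= 10) = P(all X_i <= 10) = (P(X_1 <= 10))^2
= (10/10)^2 = 1^2 = 1

1


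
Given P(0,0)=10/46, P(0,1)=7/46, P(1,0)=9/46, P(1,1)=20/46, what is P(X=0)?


P(X=0) = P(0,0)+P(0,1) = 10/46 + 7/46 = 17/46

17/46


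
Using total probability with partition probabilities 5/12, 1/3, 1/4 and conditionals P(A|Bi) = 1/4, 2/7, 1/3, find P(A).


P(A) = P(A|B1)P(B1) + P(A|B2)P(B2) + P(A|B3)P(B3)
= 1/4*5/12 + 2/7*1/3 + 1/3*1/4
= 5/48 + 2/21 + 1/12 = 95/336

95/336


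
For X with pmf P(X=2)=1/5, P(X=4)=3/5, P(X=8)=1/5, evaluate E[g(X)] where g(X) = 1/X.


E[1/X] = sum(g(x)*P(x))
= 1/2*1/5 + 1/4*3/5 + 1/8*1/5
= 11/40

11/40


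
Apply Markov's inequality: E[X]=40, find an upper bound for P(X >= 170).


Markov: P(X >= a) <= E[X]/a
P(X >= 170) <= 40/170 = 4/17

4/17


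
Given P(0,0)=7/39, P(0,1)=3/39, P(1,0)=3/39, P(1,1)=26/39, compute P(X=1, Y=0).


Read from table: P(X=1, Y=0) = 3/39 = 1/13

1/13


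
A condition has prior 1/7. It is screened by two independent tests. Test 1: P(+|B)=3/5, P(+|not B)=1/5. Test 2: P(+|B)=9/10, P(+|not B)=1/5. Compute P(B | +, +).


After test 1: P(+) = 3/5*1/7 + 1/5*6/7 = 9/35
P(B|+) = (3/35)/(9/35) = 1/3
After test 2 (use post1 as new prior): P(+) = 9/10*1/3 + 1/5*2/3 = 13/30
P(B|+,+) = (3/10)/(13/30) = 9/13

9/13


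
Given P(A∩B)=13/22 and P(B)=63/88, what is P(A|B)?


P(A|B) = P(A∩B)/P(B) = (52/88)/(63/88) = 52/63

52/63


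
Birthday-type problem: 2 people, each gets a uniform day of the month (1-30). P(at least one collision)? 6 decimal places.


P(all different) = prod((30-i)/30 for i=0..1) = 0.966667
P(at least one match) = 1 - 0.966667 = 0.033333

0.033333


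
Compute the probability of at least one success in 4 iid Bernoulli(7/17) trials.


P(at least one) = 1 - P(none)
P(none) = (1 - 7/17)^4 = (10/17)^4 = 10000/83521
P(at least one) = 1 - 10000/83521 = 73521/83521

73521/83521


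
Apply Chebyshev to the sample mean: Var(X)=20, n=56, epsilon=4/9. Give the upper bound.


Var(Xbar) = Var(X)/n = 20/56
Chebyshev: P(|Xbar-mu| >= 4/9) <= Var(Xbar)/(4/9)^2 = (5/14)/(16/81) = 405/224
Bound exceeds 1, so trivial bound: 1

1


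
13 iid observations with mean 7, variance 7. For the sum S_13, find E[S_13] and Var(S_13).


E[S_n] = n*mu = 13*7 = 91
Var(S_n) = n*sigma^2 = 13*7 = 91

E[S_13]=91, Var(S_13)=91


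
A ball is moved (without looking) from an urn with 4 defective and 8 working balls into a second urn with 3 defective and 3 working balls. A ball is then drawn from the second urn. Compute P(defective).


P(transfer defective) = 4/12 = 1/3; P(transfer working) = 2/3
If defective transferred: Urn II has 4 defective of 7, so P(defective|defective moved) = 4/7
If working transferred: Urn II has 3 defective of 7, so P(defective|working moved) = 3/7
By total probability: P(defective) = 1/3*4/7 + 2/3*3/7 = 10/21

10/21


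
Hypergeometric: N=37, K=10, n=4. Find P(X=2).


P(X=2) = C(10,2)*C(27,2) / C(37,4)
= 45*351 / 66045
= 15795/66045 = 1053/4403

1053/4403


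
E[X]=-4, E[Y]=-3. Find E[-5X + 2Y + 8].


E[-5X + 2Y + 8] = -5*E[X] + 2*E[Y] + 8
= (-5)*(-4) + (2)*(-3) + (8)
= 20 - 6 + 8 = 22

22


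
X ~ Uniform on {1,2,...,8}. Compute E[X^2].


E[X^2] = (1/8) * sum(x^2 for x=1..8)
= 204/8 = 51/2

51/2


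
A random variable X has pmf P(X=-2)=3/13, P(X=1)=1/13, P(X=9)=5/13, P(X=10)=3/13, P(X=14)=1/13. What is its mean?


E[X] = sum(x * P(x))
= -2*3/13 + 1*1/13 + 9*5/13 + 10*3/13 + 14*1/13
= 84/13

84/13


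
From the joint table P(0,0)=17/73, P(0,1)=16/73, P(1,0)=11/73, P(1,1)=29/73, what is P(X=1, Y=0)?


Read from table: P(X=1, Y=0) = 11/73

11/73


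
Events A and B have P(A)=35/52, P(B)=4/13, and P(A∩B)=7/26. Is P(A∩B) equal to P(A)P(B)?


P(A)*P(B) = 35/52*4/13 = 35/169
P(A∩B) = 7/26 != 35/169, so not independent

No, A and B are not independent


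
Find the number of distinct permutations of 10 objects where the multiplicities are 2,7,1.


10! = 3628800
Denominator: 2!=2 * 7!=5040 * 1!=1
Coefficient = 3628800 / 10080 = 360

360


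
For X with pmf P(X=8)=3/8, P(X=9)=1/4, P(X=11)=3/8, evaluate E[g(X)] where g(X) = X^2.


E[X^2] = sum(g(x)*P(x))
= 64*3/8 + 81*1/4 + 121*3/8
= 717/8

717/8


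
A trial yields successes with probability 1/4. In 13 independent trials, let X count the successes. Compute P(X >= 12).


P(X>=12) = P(X=12) + P(X=13)
= 39/67108864 + 1/67108864
= 5/8388608

5/8388608


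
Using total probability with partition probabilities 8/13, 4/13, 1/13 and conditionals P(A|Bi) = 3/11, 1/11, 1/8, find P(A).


P(A) = P(A|B1)P(B1) + P(A|B2)P(B2) + P(A|B3)P(B3)
= 3/11*8/13 + 1/11*4/13 + 1/8*1/13
= 24/143 + 4/143 + 1/104 = 235/1144

235/1144


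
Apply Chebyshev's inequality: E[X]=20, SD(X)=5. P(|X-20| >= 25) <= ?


k = 25/5 = 5
Chebyshev: P(|X-mu| >= k*sigma) <= 1/k^2 = 1/5^2 = 1/25

1/25


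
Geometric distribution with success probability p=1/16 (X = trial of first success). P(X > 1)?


P(X > 1) = P(first 1 trials all fail) = (1-p)^1 = (15/16)^1 = 15/16

15/16


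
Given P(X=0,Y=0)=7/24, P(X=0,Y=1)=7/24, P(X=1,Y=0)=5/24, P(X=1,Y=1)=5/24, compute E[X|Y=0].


P(Y=0) = 12/24
E[X|Y=0] = (0*7 + 1*5)/12 = 5/12

5/12


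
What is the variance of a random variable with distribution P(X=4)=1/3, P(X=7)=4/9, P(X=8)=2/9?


E[X] = 56/9, E[X^2] = 124/3
Var(X) = E[X^2] - (E[X])^2 = 124/3 - (56/9)^2 = 212/81

212/81


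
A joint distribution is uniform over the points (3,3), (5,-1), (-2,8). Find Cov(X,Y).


E[X]=2, E[Y]=10/3, E[XY]=-4
Cov(X,Y) = E[XY] - E[X]E[Y] = -4 - 2*10/3 = -32/3

-32/3


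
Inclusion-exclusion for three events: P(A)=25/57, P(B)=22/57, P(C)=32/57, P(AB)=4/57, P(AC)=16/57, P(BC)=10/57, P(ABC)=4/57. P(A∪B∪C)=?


P(A∪B∪C) = P(A)+P(B)+P(C) - P(AB)-P(AC)-P(BC) + P(ABC)
= 25/57+22/57+32/57 - 4/57-16/57-10/57 + 4/57
= 53/57

53/57


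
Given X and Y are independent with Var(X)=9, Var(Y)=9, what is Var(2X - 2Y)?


Independence => Cov(X,Y)=0
Var(2X - 2Y) = 2^2*Var(X) + (-2)^2*Var(Y)
= 4*9 + 4*9 = 72

72


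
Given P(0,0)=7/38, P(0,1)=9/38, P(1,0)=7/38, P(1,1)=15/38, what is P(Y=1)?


P(Y=1) = P(0,1)+P(1,1) = 9/38 + 15/38 = 24/38 = 12/19

12/19


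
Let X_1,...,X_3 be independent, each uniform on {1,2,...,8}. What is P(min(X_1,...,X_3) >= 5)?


P(min >= 5) = P(all X_i >= 5) = (P(X_1 >= 5))^3
= (4/8)^3 = (1/2)^3 = 1/8

1/8


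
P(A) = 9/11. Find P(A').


P(A') = 1 - P(A) = 1 - 9/11 = 2/11

2/11


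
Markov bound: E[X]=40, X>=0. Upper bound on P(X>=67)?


Markov: P(X >= a) <= E[X]/a
P(X >= 67) <= 40/67

40/67


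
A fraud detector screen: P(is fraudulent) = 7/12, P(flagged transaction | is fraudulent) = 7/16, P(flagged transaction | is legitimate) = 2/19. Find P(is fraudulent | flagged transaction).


P(A) = P(A|B)P(B) + P(A|B')P(B') = 7/16*7/12 + 2/19*5/12 = 1091/3648
P(B|A) = P(A|B)P(B)/P(A) = (49/192)/(1091/3648) = 931/1091

931/1091


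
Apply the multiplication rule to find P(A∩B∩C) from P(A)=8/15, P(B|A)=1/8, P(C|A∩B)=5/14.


P(A∩B∩C) = P(A) * P(B|A) * P(C|A∩B)
= 8/15 * 1/8 * 5/14
= 1/15 * 5/14 = 1/42

1/42


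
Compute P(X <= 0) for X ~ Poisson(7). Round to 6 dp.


P(X<=0) = e^(-7)*7^0/0!
≈ 0.0009118820
≈ 0.000912

0.000912


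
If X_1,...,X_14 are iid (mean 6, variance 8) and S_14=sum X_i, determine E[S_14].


E[S_n] = n*E[X_1] = 14*6 = 84

84


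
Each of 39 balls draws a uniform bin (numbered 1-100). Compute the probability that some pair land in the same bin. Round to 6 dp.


P(all different) = prod((100-i)/100 for i=0..38) = 0.000184
P(at least one match) = 1 - 0.000184 = 0.999816

0.999816


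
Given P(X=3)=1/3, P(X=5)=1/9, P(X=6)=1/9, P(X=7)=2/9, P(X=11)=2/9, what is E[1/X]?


E[1/X] = sum(g(x)*P(x))
= 1/3*1/3 + 1/5*1/9 + 1/6*1/9 + 1/7*2/9 + 1/11*2/9
= 4237/20790

4237/20790


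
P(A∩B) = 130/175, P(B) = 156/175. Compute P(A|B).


P(A|B) = P(A∩B)/P(B) = (130/175)/(156/175) = 130/156 = 5/6

5/6


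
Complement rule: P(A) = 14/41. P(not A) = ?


P(A') = 1 - P(A) = 1 - 14/41 = 27/41

27/41


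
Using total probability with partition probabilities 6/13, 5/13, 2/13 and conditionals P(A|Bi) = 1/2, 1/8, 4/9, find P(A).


P(A) = P(A|B1)P(B1) + P(A|B2)P(B2) + P(A|B3)P(B3)
= 1/2*6/13 + 1/8*5/13 + 4/9*2/13
= 3/13 + 5/104 + 8/117 = 25/72

25/72


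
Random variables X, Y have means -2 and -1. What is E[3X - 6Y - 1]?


E[3X - 6Y - 1] = 3*E[X] - 6*E[Y] - 1
= (3)*(-2) + (-6)*(-1) + (-1)
= -6 + 6 - 1 = -1

-1


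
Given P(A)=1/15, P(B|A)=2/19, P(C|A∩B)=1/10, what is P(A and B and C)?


P(A∩B∩C) = P(A) * P(B|A) * P(C|A∩B)
= 1/15 * 2/19 * 1/10
= 2/285 * 1/10 = 1/1425

1/1425


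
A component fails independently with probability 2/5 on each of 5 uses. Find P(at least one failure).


P(at least one) = 1 - P(none)
P(none) = (1 - 2/5)^5 = (3/5)^5 = 243/3125
P(at least one) = 1 - 243/3125 = 2882/3125

2882/3125


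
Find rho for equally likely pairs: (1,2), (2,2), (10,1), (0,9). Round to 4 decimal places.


Cov(X,Y) = -7.3750, Var(X) = 15.6875, Var(Y) = 10.2500
rho = Cov/(sqrt(VarX)*sqrt(VarY)) = -0.5816

-0.5816


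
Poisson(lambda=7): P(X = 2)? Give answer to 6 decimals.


P(X=2) = e^(-7) * 7^2 / 2!
≈ 0.0009118819656 * 49 / 2
≈ 0.022341

0.022341


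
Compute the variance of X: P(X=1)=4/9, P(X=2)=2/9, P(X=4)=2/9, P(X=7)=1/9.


E[X] = 23/9, E[X^2] = 31/3
Var(X) = E[X^2] - (E[X])^2 = 31/3 - (23/9)^2 = 308/81

308/81


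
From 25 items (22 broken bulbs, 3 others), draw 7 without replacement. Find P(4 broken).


P(X=4) = C(22,4)*C(3,3) / C(25,7)
= 7315*1 / 480700
= 7315/480700 = 7/460

7/460


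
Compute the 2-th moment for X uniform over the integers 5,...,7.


E[X^2] = (1/3) * sum(x^2 for x=5..7)
= 110/3

110/3


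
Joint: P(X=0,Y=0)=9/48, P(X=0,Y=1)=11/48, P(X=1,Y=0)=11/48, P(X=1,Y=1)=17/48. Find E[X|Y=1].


P(Y=1) = 28/48
E[X|Y=1] = (0*11 + 1*17)/28 = 17/28

17/28


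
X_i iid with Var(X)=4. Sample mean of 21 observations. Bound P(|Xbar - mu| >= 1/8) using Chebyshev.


Var(Xbar) = Var(X)/n = 4/21
Chebyshev: P(|Xbar-mu| >= 1/8) <= Var(Xbar)/(1/8)^2 = (4/21)/(1/64) = 256/21
Bound exceeds 1, so trivial bound: 1

1


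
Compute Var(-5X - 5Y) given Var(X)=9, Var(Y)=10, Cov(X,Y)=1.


Var(-5X - 5Y) = (-5)^2*Var(X) + (-5)^2*Var(Y) + 2*(-5)*(-5)*Cov(X,Y)
= 25*9 + 25*10 + 50*1
= 225 + 250 + 50 = 525

525


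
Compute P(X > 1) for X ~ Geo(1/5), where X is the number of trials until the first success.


P(X > 1) = P(first 1 trials all fail) = (1-p)^1 = (4/5)^1 = 4/5

4/5


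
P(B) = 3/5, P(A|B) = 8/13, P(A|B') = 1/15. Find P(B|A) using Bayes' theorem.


P(A) = P(A|B)P(B) + P(A|B')P(B') = 8/13*3/5 + 1/15*2/5 = 386/975
P(B|A) = P(A|B)P(B)/P(A) = (24/65)/(386/975) = 180/193

180/193


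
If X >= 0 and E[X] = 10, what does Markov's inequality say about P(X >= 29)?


Markov: P(X >= a) <= E[X]/a
P(X >= 29) <= 10/29

10/29


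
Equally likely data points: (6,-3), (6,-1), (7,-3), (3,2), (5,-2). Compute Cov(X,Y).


E[X]=27/5, E[Y]=-7/5, E[XY]=-49/5
Cov(X,Y) = E[XY] - E[X]E[Y] = -49/5 - 27/5*-7/5 = -56/25

-56/25


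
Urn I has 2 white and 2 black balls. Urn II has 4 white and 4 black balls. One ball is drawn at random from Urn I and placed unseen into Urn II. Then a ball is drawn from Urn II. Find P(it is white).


P(transfer white) = 2/4 = 1/2; P(transfer black) = 1/2
If white transferred: Urn II has 5 white of 9, so P(white|white moved) = 5/9
If black transferred: Urn II has 4 white of 9, so P(white|black moved) = 4/9
By total probability: P(white) = 1/2*5/9 + 1/2*4/9 = 1/2

1/2


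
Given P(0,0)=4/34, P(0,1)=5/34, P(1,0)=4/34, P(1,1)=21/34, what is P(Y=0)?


P(Y=0) = P(0,0)+P(1,0) = 4/34 + 4/34 = 8/34 = 4/17

4/17


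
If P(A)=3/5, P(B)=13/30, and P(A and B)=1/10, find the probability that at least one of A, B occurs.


P(A∪B) = P(A) + P(B) - P(A∩B)
= 3/5 + 13/30 - 1/10 = 14/15

14/15


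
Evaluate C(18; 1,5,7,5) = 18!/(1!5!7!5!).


18! = 6402373705728000
Denominator: 1!=1 * 5!=120 * 7!=5040 * 5!=120
Coefficient = 6402373705728000 / 72576000 = 88216128

88216128


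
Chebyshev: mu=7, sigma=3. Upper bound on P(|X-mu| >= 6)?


k = 6/3 = 2
Chebyshev: P(|X-mu| >= k*sigma) <= 1/k^2 = 1/2^2 = 1/4

1/4


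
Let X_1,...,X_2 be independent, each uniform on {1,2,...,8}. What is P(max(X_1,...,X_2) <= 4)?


P(max <= 4) = P(all X_i <= 4) = (P(X_1 <= 4))^2
= (4/8)^2 = (1/2)^2 = 1/4

1/4


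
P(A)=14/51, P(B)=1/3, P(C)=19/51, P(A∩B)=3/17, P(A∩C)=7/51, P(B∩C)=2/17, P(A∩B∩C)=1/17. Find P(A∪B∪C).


P(A∪B∪C) = P(A)+P(B)+P(C) - P(AB)-P(AC)-P(BC) + P(ABC)
= 14/51+1/3+19/51 - 3/17-7/51-2/17 + 1/17
= 31/51

31/51


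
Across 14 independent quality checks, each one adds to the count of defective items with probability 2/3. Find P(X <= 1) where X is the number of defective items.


P(X<=1) = P(X=0) + P(X=1)
= 1/4782969 + 28/4782969
= 29/4782969

29/4782969


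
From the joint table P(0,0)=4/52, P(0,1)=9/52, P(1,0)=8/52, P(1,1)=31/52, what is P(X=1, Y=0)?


Read from table: P(X=1, Y=0) = 8/52 = 2/13

2/13


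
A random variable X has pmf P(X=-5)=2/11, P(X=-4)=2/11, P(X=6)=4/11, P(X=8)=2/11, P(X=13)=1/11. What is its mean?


E[X] = sum(x * P(x))
= -5*2/11 - 4*2/11 + 6*4/11 + 8*2/11 + 13*1/11
= 35/11

35/11


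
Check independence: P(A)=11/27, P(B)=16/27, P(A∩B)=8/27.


P(A)*P(B) = 11/27*16/27 = 176/729
P(A∩B) = 8/27 != 176/729, so not independent

No, A and B are not independent


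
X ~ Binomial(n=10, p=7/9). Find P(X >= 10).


P(X>=10) = P(X=10)
= 282475249/3486784401
= 282475249/3486784401

282475249/3486784401


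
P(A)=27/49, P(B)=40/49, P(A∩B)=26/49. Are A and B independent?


P(A)*P(B) = 27/49*40/49 = 1080/2401
P(A∩B) = 26/49 != 1080/2401, so not independent

No, A and B are not independent


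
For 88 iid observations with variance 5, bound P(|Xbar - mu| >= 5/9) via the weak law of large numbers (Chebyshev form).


Var(Xbar) = Var(X)/n = 5/88
Chebyshev: P(|Xbar-mu| >= 5/9) <= Var(Xbar)/(5/9)^2 = (5/88)/(25/81) = 81/440

81/440


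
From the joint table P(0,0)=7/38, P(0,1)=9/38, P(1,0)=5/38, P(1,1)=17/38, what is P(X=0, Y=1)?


Read from table: P(X=0, Y=1) = 9/38

9/38


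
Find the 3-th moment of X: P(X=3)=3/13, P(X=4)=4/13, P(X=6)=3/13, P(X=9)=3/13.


E[X^3] = sum(x^3 * P(x))
= 27*3/13 + 64*4/13 + 216*3/13 + 729*3/13
= 244

244


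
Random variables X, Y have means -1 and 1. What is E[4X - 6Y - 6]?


E[4X - 6Y - 6] = 4*E[X] - 6*E[Y] - 6
= (4)*(-1) + (-6)*(1) + (-6)
= -4 - 6 - 6 = -16

-16


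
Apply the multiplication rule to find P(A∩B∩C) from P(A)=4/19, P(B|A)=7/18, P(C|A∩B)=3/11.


P(A∩B∩C) = P(A) * P(B|A) * P(C|A∩B)
= 4/19 * 7/18 * 3/11
= 14/171 * 3/11 = 14/627

14/627


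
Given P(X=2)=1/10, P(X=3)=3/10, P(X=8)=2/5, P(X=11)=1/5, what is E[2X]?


E[2X] = sum(g(x)*P(x))
= 4*1/10 + 6*3/10 + 16*2/5 + 22*1/5
= 13

13


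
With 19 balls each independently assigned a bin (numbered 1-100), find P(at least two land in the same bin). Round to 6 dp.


P(all different) = prod((100-i)/100 for i=0..18) = 0.160987
P(at least one match) = 1 - 0.160987 = 0.839013

0.839013


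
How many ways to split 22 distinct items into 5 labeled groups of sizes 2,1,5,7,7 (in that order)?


22! = 1124000727777607680000
Denominator: 2!=2 * 1!=1 * 5!=120 * 7!=5040 * 7!=5040
Coefficient = 1124000727777607680000 / 6096384000 = 184371707520

184371707520


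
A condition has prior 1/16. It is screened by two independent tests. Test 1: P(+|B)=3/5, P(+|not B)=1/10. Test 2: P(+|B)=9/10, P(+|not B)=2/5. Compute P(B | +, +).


After test 1: P(+) = 3/5*1/16 + 1/10*15/16 = 21/160
P(B|+) = (3/80)/(21/160) = 2/7
After test 2 (use post1 as new prior): P(+) = 9/10*2/7 + 2/5*5/7 = 19/35
P(B|+,+) = (9/35)/(19/35) = 9/19

9/19


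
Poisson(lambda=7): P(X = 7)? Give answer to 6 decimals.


P(X=7) = e^(-7) * 7^7 / 7!
≈ 0.0009118819656 * 823543 / 5040
≈ 0.149003

0.149003


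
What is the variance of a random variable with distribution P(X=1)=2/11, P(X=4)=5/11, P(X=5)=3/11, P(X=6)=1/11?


E[X] = 43/11, E[X^2] = 193/11
Var(X) = E[X^2] - (E[X])^2 = 193/11 - (43/11)^2 = 274/121

274/121


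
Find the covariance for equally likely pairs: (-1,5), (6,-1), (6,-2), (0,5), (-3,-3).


E[X]=8/5, E[Y]=4/5, E[XY]=-14/5
Cov(X,Y) = E[XY] - E[X]E[Y] = -14/5 - 8/5*4/5 = -102/25

-102/25


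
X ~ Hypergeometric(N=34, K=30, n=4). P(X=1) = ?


P(X=1) = C(30,1)*C(4,3) / C(34,4)
= 30*4 / 46376
= 120/46376 = 15/5797

15/5797


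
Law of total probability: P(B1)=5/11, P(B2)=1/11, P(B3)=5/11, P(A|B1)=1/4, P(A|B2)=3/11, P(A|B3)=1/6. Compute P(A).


P(A) = P(A|B1)P(B1) + P(A|B2)P(B2) + P(A|B3)P(B3)
= 1/4*5/11 + 3/11*1/11 + 1/6*5/11
= 5/44 + 3/121 + 5/66 = 311/1452

311/1452
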